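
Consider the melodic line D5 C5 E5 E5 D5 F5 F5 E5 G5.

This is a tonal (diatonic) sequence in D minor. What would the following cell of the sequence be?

Taking 3-note groups, the heads are D5, E5, F5: the pattern moves up a 2nd.
So cell 4 is G5 F5 A5.

G5 F5 A5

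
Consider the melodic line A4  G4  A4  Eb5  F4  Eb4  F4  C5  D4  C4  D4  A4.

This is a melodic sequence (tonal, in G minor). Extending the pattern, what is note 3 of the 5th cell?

G3

The unit is 4 notes. Position-3 pitches of the 3 shown cells: A4, F4, D4.
Each moves down a 3rd. Continuing: Bb3 → G3.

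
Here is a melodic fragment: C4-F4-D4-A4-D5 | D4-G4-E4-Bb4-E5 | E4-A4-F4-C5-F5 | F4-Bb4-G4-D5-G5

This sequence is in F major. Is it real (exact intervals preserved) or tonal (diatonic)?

tonal

Every note is diatonic to F major.
Cell 1 has +7 semitones from note 3 to 4, but cell 2 has +6 — the interval quality changes while the contour stays the same, which is the hallmark of a tonal sequence.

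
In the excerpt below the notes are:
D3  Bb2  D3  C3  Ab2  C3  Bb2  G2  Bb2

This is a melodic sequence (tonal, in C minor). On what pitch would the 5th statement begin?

G2

Taking 3-note groups, the heads are D3, C3, Bb2: the pattern moves down a 2nd.
Continuing: Ab2 → G2. Statement 5 starts on G2.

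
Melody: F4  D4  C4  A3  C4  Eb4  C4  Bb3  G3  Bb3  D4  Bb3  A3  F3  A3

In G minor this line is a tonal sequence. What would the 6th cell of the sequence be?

The 5-note cells begin on F4, Eb4, D4 — each down a 2nd from the last.
Extending down a 2nd: C4 → Bb3 → A3.
So cell 6 is A3 F3 Eb3 C3 Eb3.

A3 F3 Eb3 C3 Eb3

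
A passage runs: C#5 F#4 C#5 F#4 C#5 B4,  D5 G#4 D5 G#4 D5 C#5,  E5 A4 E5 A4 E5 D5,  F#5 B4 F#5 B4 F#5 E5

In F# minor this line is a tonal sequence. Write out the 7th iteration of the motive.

With a 6-note motive the entries are C#5, D5, E5, F#5, each up a 2nd from the previous.
Extending up a 2nd: G#5 → A5 → B5.
From B5 the diatonic shape gives B5 E5 B5 E5 B5 A5.

B5 E5 B5 E5 B5 A5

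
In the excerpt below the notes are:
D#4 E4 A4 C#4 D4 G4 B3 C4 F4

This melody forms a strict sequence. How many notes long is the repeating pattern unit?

3

Try groups of 3 (3 cells in 9 notes):
D#4 E4 A4 | C#4 D4 G4 | B3 C4 F4
That's a consistent down a 2nd shift per cell, and no other grouping gives one.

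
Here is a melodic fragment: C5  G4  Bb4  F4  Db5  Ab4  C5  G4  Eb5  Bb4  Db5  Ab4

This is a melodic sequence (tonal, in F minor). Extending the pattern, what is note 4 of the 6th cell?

Db5

With 4-note cells, note 4 of each statement runs F4, G4, Ab4.
Extending up a 2nd: Bb4 → C5 → Db5.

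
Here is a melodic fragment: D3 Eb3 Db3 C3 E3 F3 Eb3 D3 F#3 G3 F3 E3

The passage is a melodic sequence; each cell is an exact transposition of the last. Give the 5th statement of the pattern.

Unit = 4 notes; the statements start on D3, E3, F#3, moving up a 2nd each time.
Carrying on: G#3 → A#3.
So cell 5 is A#3 B3 A3 G#3.

A#3 B3 A3 G#3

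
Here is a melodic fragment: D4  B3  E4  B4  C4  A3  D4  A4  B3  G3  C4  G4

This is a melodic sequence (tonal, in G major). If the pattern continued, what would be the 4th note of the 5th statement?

Grouping in 4s, the 4th note of each cell is B4, A4, G4.
Carrying that down a 2nd forward: F#4 → E4.

E4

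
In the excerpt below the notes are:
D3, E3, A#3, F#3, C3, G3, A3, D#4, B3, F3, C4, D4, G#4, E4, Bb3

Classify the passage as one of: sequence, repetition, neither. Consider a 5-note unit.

Each 5-note cell is the previous one transposed up a 4th.

sequence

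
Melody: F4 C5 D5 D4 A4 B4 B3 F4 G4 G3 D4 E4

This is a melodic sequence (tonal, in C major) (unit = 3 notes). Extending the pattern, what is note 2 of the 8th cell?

The unit is 3 notes. Position-2 pitches of the 4 shown cells: C5, A4, F4, D4.
Each moves down a 3rd. Continuing: B3 → G3 → E3 → C3.

C3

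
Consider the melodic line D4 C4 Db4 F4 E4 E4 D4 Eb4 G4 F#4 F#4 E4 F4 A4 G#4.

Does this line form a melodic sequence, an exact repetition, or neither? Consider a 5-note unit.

sequence

Each 5-note cell is the previous one transposed up a 2nd.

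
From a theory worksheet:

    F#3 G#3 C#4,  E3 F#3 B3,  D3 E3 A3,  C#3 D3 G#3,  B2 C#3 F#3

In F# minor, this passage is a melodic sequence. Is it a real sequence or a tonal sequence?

tonal

Every note is diatonic to F# minor.
Cell 1 has +2 semitones from note 1 to 2, but cell 4 has +1 — the interval quality changes while the contour stays the same, which is the hallmark of a tonal sequence.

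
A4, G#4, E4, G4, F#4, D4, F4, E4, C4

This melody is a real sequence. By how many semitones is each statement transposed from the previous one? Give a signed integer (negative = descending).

-2

Unit = 3 notes; the statements start on A4, G4, F4, moving down a 2nd each time.
A4 to G4 spans -2 semitones.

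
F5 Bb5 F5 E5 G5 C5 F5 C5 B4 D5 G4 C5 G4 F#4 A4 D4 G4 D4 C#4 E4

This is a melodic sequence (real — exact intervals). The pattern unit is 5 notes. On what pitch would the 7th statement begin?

B2

Unit = 5 notes; the statements start on F5, C5, G4, D4, moving down a 4th each time.
Extending the heads down a 4th: A3 → E3 → B2.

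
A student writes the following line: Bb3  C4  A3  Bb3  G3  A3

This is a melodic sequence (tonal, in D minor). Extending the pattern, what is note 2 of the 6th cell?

The unit is 2 notes. Position-2 pitches of the 3 shown cells: C4, Bb3, A3.
Extending down a 2nd: G3 → F3 → E3.

E3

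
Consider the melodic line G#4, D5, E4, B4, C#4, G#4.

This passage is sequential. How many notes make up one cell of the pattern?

There are 6 notes; a 2-note unit gives 3 cells:
G#4 D5 | E4 B4 | C#4 G#4
Each cell is the previous one down a 3rd — so the unit is 2 notes.

2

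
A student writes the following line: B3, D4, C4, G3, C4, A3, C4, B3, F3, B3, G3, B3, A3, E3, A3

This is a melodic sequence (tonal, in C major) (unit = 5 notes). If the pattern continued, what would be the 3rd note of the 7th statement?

D3

The unit is 5 notes. Position-3 pitches of the 3 shown cells: C4, B3, A3.
Each moves down a 2nd. Continuing: G3 → F3 → E3 → D3.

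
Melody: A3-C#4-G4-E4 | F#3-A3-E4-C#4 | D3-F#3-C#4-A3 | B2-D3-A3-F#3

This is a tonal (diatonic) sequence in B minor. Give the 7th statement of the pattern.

C#2 E2 B2 G2

With a 4-note motive the entries are A3, F#3, D3, B2, each down a 3rd from the previous.
Extending down a 3rd: G2 → E2 → C#2.
So cell 7 is C#2 E2 B2 G2.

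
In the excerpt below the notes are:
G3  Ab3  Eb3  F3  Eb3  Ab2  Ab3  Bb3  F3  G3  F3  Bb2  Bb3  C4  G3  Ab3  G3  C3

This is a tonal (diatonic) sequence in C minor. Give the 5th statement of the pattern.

Taking 6-note groups, the heads are G3, Ab3, Bb3: the pattern moves up a 2nd.
Extending up a 2nd: C4 → D4.
From D4 the diatonic shape gives D4 Eb4 Bb3 C4 Bb3 Eb3.

D4 Eb4 Bb3 C4 Bb3 Eb3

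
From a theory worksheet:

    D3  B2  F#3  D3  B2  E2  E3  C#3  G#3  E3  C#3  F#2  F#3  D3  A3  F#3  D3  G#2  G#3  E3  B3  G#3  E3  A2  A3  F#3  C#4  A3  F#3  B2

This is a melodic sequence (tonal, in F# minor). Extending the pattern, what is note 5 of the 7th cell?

Grouping in 6s, the 5th note of each cell is B2, C#3, D3, E3, F#3.
Extending up a 2nd: G#3 → A3.

A3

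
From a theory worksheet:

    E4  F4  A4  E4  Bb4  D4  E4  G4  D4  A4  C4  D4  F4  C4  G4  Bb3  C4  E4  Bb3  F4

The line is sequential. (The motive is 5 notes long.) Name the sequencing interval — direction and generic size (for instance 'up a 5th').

With a 5-note motive the entries are E4, D4, C4, Bb3, each down a 2nd from the previous.
From E4 to D4: down a 2nd.

down a 2nd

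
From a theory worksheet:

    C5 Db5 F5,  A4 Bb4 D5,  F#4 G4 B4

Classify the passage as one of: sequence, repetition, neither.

Each 3-note cell is the previous one transposed down a 3rd.

sequence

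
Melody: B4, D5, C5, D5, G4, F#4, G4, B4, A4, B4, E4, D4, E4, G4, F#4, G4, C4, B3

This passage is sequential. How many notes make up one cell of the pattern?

There are 18 notes; a 6-note unit gives 3 cells:
B4 D5 C5 D5 G4 F#4 | G4 B4 A4 B4 E4 D4 | E4 G4 F#4 G4 C4 B3
That's a consistent down a 3rd shift per cell, and no other grouping gives one.

6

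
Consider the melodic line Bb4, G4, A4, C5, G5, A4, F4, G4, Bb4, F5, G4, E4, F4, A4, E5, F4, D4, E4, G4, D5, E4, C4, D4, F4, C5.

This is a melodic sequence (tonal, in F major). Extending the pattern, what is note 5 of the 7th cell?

With 5-note cells, note 5 of each statement runs G5, F5, E5, D5, C5.
Carrying that down a 2nd forward: Bb4 → A4.

A4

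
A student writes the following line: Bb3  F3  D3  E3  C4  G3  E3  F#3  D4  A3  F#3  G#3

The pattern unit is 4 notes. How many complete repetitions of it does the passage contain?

12 notes in groups of 4 gives 12/4 = 3 statements.
Starts: Bb3, C4, D4 — each up a 2nd.

3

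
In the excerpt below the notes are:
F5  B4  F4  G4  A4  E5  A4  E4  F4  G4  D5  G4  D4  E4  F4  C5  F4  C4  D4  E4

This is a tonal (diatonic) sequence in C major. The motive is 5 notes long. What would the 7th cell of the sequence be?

G4 C4 G3 A3 B3

With a 5-note motive the entries are F5, E5, D5, C5, each down a 2nd from the previous.
Carrying on: B4 → A4 → G4.
Statement 7 starts on G4 and keeps the same diatonic contour: G4 C4 G3 A3 B3.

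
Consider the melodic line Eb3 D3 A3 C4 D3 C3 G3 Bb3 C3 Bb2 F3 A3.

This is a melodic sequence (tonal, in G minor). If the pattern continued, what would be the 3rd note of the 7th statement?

The unit is 4 notes. Position-3 pitches of the 3 shown cells: A3, G3, F3.
Each moves down a 2nd. Continuing: Eb3 → D3 → C3 → Bb2.

Bb2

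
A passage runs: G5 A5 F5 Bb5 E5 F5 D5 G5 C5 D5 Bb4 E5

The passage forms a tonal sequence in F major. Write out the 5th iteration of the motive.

F4 G4 E4 A4

With a 4-note motive the entries are G5, E5, C5, each down a 3rd from the previous.
Carrying on: A4 → F4.
So cell 5 is F4 G4 E4 A4.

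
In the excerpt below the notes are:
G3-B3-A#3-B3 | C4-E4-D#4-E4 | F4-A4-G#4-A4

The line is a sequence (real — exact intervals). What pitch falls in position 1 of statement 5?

The unit is 4 notes. Position-1 pitches of the 3 shown cells: G3, C4, F4.
Carrying that up a 4th forward: Bb4 → Eb5.

Eb5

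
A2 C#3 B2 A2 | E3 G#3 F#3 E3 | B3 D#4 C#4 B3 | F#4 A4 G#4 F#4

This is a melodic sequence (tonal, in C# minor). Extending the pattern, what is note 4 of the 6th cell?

Grouping in 4s, the 4th note of each cell is A2, E3, B3, F#4.
Each moves up a 5th. Continuing: C#5 → G#5.

G#5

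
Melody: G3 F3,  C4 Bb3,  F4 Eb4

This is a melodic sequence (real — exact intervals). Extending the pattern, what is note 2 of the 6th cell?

Gb5

Grouping in 2s, the 2nd note of each cell is F3, Bb3, Eb4.
Extending up a 4th: Ab4 → Db5 → Gb5.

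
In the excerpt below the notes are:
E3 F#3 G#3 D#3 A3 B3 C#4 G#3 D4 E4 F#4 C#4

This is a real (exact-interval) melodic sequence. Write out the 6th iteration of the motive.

With a 4-note motive the entries are E3, A3, D4, each up a 4th from the previous.
Extending up a 4th: G4 → C5 → F5.
From F5 the exact shape gives F5 G5 A5 E5.

F5 G5 A5 E5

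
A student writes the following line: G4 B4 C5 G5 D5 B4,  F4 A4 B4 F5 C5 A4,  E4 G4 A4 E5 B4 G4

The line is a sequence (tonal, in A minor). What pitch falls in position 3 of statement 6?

Grouping in 6s, the 3rd note of each cell is C5, B4, A4.
Carrying that down a 2nd forward: G4 → F4 → E4.

E4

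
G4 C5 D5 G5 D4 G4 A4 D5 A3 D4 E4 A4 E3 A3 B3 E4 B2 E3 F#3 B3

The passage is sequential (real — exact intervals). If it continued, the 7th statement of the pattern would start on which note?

C#2

Taking 4-note groups, the heads are G4, D4, A3, E3, B2: the pattern moves down a 4th.
Continuing: F#2 → C#2. Statement 7 starts on C#2.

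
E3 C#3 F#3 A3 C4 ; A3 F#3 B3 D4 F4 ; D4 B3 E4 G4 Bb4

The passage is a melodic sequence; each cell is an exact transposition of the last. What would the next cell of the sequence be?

G4 E4 A4 C5 Eb5

Taking 5-note groups, the heads are E3, A3, D4: the pattern moves up a 4th.
So cell 4 is G4 E4 A4 C5 Eb5.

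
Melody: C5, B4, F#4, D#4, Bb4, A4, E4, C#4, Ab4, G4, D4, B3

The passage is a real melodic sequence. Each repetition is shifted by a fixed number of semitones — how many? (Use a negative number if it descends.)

-2

The 4-note cells begin on C5, Bb4, Ab4 — each down a 2nd from the last.
C5→Bb4 is 70 − 72 = -2 semitones.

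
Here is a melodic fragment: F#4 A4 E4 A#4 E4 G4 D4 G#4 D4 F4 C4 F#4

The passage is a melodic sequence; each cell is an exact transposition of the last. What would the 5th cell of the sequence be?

With a 4-note motive the entries are F#4, E4, D4, each down a 2nd from the previous.
Continuing the starts: C4 → Bb3.
Statement 5 starts on Bb3 and keeps the same exact contour: Bb3 Db4 Ab3 D4.

Bb3 Db4 Ab3 D4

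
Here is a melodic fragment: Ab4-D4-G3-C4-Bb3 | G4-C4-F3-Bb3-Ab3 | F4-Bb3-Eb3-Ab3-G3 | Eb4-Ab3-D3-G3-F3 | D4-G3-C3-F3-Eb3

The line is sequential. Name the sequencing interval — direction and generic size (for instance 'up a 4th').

down a 2nd

The 5-note cells begin on Ab4, G4, F4, Eb4, D4 — each down a 2nd from the last.
Ab4 to G4 is down a 2nd.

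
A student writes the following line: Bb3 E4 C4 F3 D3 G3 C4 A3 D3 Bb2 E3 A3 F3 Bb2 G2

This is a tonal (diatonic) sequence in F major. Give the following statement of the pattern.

C3 F3 D3 G2 E2

The 5-note cells begin on Bb3, G3, E3 — each down a 3rd from the last.
From C3 the diatonic shape gives C3 F3 D3 G2 E2.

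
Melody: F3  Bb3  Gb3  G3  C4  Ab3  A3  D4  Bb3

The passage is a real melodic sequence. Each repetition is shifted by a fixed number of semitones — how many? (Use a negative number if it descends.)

2

Unit = 3 notes; the statements start on F3, G3, A3, moving up a 2nd each time.
F3 to G3 spans +2 semitones.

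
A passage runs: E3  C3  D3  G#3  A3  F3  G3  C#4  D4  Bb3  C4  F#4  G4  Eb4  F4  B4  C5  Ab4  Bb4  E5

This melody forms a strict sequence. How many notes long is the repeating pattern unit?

4

Try groups of 4 (5 cells in 20 notes):
E3 C3 D3 G#3 | A3 F3 G3 C#4 | D4 Bb3 C4 F#4 | G4 Eb4 F4 B4 | C5 Ab4 Bb4 E5
Each cell is the previous one up a 4th — so the unit is 4 notes.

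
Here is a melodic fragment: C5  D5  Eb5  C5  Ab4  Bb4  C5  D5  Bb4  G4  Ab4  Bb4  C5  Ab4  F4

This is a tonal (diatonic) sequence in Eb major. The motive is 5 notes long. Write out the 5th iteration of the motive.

F4 G4 Ab4 F4 D4

Unit = 5 notes; the statements start on C5, Bb4, Ab4, moving down a 2nd each time.
Extending down a 2nd: G4 → F4.
So cell 5 is F4 G4 Ab4 F4 D4.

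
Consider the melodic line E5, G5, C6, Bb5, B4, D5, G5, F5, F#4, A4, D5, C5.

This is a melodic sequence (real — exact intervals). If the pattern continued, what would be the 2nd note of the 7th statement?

C#3

The unit is 4 notes. Position-2 pitches of the 3 shown cells: G5, D5, A4.
Carrying that down a 4th forward: E4 → B3 → F#3 → C#3.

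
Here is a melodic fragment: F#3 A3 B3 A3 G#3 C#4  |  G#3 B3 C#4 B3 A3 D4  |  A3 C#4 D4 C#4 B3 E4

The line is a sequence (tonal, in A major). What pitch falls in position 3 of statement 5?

With 6-note cells, note 3 of each statement runs B3, C#4, D4.
Each moves up a 2nd. Continuing: E4 → F#4.

F#4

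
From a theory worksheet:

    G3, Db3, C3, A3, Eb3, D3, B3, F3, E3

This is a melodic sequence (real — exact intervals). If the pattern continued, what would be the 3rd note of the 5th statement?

G#3

The unit is 3 notes. Position-3 pitches of the 3 shown cells: C3, D3, E3.
Extending up a 2nd: F#3 → G#3.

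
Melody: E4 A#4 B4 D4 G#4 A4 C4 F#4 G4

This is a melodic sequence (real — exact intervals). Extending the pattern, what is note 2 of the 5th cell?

With 3-note cells, note 2 of each statement runs A#4, G#4, F#4.
Each moves down a 2nd. Continuing: E4 → D4.

D4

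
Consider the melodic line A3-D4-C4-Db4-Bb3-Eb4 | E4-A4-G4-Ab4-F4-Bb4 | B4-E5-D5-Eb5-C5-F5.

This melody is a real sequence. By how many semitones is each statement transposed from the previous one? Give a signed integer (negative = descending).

7

Unit = 6 notes; the statements start on A3, E4, B4, moving up a 5th each time.
A3→E4 is 64 − 57 = 7 semitones.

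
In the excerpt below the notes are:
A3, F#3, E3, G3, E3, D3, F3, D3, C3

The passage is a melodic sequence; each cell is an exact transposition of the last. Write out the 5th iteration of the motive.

Unit = 3 notes; the statements start on A3, G3, F3, moving down a 2nd each time.
Carrying on: Eb3 → Db3.
Statement 5 starts on Db3 and keeps the same exact contour: Db3 Bb2 Ab2.

Db3 Bb2 Ab2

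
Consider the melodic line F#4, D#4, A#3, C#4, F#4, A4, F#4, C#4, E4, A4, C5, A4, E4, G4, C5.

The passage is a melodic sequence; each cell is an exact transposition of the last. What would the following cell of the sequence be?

Eb5 C5 G4 Bb4 Eb5

The 5-note cells begin on F#4, A4, C5 — each up a 3rd from the last.
Statement 4 starts on Eb5 and keeps the same exact contour: Eb5 C5 G4 Bb4 Eb5.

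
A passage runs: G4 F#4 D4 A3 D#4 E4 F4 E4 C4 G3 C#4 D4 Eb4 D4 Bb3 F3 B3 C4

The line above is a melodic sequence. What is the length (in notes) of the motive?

6

There are 18 notes; a 6-note unit gives 3 cells:
G4 F#4 D4 A3 D#4 E4 | F4 E4 C4 G3 C#4 D4 | Eb4 D4 Bb3 F3 B3 C4
Every group is a transposition down a 2nd of the one before; no shorter unit works.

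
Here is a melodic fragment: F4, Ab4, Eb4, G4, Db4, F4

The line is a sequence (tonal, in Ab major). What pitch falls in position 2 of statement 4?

Eb4

With 2-note cells, note 2 of each statement runs Ab4, G4, F4.
Each moves down a 2nd; the next is Eb4.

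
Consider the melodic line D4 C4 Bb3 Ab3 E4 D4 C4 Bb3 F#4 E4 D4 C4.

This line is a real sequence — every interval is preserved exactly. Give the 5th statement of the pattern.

A#4 G#4 F#4 E4

With a 4-note motive the entries are D4, E4, F#4, each up a 2nd from the previous.
Continuing the starts: G#4 → A#4.
So cell 5 is A#4 G#4 F#4 E4.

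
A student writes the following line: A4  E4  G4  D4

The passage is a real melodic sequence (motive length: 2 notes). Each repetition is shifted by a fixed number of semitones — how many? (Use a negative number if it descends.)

The 2-note cells begin on A4, G4 — each down a 2nd from the last.
A4→G4 is 67 − 69 = -2 semitones.

-2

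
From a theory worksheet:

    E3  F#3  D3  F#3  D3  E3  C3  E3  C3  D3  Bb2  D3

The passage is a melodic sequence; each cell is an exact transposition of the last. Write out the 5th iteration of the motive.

With a 4-note motive the entries are E3, D3, C3, each down a 2nd from the previous.
Carrying on: Bb2 → Ab2.
From Ab2 the exact shape gives Ab2 Bb2 Gb2 Bb2.

Ab2 Bb2 Gb2 Bb2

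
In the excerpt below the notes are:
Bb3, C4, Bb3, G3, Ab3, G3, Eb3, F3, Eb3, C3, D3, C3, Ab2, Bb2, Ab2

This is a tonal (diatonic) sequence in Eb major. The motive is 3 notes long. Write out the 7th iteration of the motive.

Unit = 3 notes; the statements start on Bb3, G3, Eb3, C3, Ab2, moving down a 3rd each time.
Continuing the starts: F2 → D2.
Statement 7 starts on D2 and keeps the same diatonic contour: D2 Eb2 D2.

D2 Eb2 D2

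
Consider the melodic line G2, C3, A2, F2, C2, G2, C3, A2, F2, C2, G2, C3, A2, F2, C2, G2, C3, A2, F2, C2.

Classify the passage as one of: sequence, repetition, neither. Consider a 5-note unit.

repetition

Each 5-note cell is identical (G2 C3 A2 F2 C2), restated at the same pitch.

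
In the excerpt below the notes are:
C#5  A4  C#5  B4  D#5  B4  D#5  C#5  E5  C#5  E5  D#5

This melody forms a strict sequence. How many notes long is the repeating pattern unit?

4

Try groups of 4 (3 cells in 12 notes):
C#5 A4 C#5 B4 | D#5 B4 D#5 C#5 | E5 C#5 E5 D#5
Each cell is the previous one up a 2nd — so the unit is 4 notes.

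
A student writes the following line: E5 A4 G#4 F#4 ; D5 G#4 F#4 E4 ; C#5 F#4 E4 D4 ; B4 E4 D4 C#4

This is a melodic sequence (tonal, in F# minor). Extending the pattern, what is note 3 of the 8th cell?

Grouping in 4s, the 3rd note of each cell is G#4, F#4, E4, D4.
Carrying that down a 2nd forward: C#4 → B3 → A3 → G#3.

G#3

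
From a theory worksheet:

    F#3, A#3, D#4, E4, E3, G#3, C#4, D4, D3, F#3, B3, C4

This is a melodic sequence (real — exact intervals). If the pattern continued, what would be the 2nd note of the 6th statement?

Grouping in 4s, the 2nd note of each cell is A#3, G#3, F#3.
Each moves down a 2nd. Continuing: E3 → D3 → C3.

C3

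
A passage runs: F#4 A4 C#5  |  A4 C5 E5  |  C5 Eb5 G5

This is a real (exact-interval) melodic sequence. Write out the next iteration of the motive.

Eb5 Gb5 Bb5

With a 3-note motive the entries are F#4, A4, C5, each up a 3rd from the previous.
From Eb5 the exact shape gives Eb5 Gb5 Bb5.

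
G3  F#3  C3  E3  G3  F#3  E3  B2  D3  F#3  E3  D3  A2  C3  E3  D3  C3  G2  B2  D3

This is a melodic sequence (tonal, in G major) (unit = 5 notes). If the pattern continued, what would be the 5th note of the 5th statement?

C3

The unit is 5 notes. Position-5 pitches of the 4 shown cells: G3, F#3, E3, D3.
One more down a 2nd gives C3.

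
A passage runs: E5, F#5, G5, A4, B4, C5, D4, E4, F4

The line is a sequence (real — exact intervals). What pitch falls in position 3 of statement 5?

Eb3

Grouping in 3s, the 3rd note of each cell is G5, C5, F4.
Carrying that down a 5th forward: Bb3 → Eb3.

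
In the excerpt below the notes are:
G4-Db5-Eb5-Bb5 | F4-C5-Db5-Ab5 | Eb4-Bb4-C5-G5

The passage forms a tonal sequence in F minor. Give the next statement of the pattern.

Unit = 4 notes; the statements start on G4, F4, Eb4, moving down a 2nd each time.
So cell 4 is Db4 Ab4 Bb4 F5.

Db4 Ab4 Bb4 F5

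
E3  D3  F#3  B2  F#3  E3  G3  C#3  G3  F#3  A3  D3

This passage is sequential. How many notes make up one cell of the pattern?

There are 12 notes; a 4-note unit gives 3 cells:
E3 D3 F#3 B2 | F#3 E3 G3 C#3 | G3 F#3 A3 D3
That's a consistent up a 2nd shift per cell, and no other grouping gives one.

4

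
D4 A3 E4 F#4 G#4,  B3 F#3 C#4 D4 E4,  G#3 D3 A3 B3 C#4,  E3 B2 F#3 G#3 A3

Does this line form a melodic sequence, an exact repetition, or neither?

Each 5-note cell is the previous one transposed down a 3rd.

sequence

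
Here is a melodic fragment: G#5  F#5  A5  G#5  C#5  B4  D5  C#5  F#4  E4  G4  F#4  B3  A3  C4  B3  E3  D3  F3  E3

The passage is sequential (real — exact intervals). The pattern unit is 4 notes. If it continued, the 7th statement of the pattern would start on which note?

Unit = 4 notes; the statements start on G#5, C#5, F#4, B3, E3, moving down a 5th each time.
Extending the heads down a 5th: A2 → D2.

D2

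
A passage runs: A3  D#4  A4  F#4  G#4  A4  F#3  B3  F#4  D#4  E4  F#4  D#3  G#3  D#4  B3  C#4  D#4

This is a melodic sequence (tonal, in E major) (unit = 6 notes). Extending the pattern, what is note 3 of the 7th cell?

With 6-note cells, note 3 of each statement runs A4, F#4, D#4.
Carrying that down a 3rd forward: B3 → G#3 → E3 → C#3.

C#3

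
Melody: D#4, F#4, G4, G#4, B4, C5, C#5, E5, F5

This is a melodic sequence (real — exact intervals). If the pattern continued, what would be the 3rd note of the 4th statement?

Grouping in 3s, the 3rd note of each cell is G4, C5, F5.
Each moves up a 4th; the next is Bb5.

Bb5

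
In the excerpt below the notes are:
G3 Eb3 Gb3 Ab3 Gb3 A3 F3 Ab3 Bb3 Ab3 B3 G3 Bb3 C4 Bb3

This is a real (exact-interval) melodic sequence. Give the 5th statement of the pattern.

With a 5-note motive the entries are G3, A3, B3, each up a 2nd from the previous.
Continuing the starts: C#4 → D#4.
So cell 5 is D#4 B3 D4 E4 D4.

D#4 B3 D4 E4 D4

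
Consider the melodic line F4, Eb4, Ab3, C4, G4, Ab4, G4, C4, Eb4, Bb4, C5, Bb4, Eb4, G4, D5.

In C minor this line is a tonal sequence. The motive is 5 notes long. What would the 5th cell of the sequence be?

G5 F5 Bb4 D5 Ab5

Taking 5-note groups, the heads are F4, Ab4, C5: the pattern moves up a 3rd.
Continuing the starts: Eb5 → G5.
From G5 the diatonic shape gives G5 F5 Bb4 D5 Ab5.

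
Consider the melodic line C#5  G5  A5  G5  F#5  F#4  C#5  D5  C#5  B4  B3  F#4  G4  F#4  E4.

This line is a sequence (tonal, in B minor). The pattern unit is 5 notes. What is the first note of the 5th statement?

Unit = 5 notes; the statements start on C#5, F#4, B3, moving down a 5th each time.
Continuing: E3 → A2. Statement 5 starts on A2.

A2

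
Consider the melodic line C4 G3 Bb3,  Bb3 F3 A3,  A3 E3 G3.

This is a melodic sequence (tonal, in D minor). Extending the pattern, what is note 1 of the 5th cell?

Grouping in 3s, the 1st note of each cell is C4, Bb3, A3.
Carrying that down a 2nd forward: G3 → F3.

F3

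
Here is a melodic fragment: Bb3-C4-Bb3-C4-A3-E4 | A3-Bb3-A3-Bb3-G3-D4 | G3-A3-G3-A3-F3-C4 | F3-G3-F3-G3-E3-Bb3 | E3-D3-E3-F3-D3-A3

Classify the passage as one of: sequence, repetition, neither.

neither

Note 2 of cell 5 is D3; if this were a sequence it would be F3. No unit length gives a consistent transposition pattern.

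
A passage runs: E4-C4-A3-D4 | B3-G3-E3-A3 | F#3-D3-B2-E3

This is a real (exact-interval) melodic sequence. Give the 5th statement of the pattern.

Taking 4-note groups, the heads are E4, B3, F#3: the pattern moves down a 4th.
Extending down a 4th: C#3 → G#2.
Statement 5 starts on G#2 and keeps the same exact contour: G#2 E2 C#2 F#2.

G#2 E2 C#2 F#2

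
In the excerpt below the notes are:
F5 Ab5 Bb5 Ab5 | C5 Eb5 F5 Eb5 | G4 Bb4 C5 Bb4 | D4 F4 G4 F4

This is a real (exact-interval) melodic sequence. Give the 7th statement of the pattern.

B2 D3 E3 D3

With a 4-note motive the entries are F5, C5, G4, D4, each down a 4th from the previous.
Continuing the starts: A3 → E3 → B2.
So cell 7 is B2 D3 E3 D3.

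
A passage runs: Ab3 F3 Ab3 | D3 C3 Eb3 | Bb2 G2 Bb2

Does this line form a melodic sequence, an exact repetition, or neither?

Note 1 of cell 2 is D3; if this were a sequence it would be Eb3. No unit length gives a consistent transposition pattern.

neither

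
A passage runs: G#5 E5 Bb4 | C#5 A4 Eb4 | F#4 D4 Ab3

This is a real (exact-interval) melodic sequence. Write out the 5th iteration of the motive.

The 3-note cells begin on G#5, C#5, F#4 — each down a 5th from the last.
Extending down a 5th: B3 → E3.
So cell 5 is E3 C3 Gb2.

E3 C3 Gb2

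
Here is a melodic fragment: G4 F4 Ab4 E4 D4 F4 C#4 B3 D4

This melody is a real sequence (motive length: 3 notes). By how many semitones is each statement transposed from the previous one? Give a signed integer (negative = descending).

Taking 3-note groups, the heads are G4, E4, C#4: the pattern moves down a 3rd.
Counting half-steps from G4 to E4: -3.

-3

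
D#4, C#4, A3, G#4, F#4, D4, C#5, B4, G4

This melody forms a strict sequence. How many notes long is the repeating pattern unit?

Try groups of 3 (3 cells in 9 notes):
D#4 C#4 A3 | G#4 F#4 D4 | C#5 B4 G4
That's a consistent up a 4th shift per cell, and no other grouping gives one.

3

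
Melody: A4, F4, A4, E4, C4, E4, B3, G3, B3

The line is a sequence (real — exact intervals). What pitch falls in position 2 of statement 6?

E2

Grouping in 3s, the 2nd note of each cell is F4, C4, G3.
Extending down a 4th: D3 → A2 → E2.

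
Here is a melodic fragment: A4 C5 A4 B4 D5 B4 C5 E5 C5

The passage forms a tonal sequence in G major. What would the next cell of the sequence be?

D5 F#5 D5

Unit = 3 notes; the statements start on A4, B4, C5, moving up a 2nd each time.
From D5 the diatonic shape gives D5 F#5 D5.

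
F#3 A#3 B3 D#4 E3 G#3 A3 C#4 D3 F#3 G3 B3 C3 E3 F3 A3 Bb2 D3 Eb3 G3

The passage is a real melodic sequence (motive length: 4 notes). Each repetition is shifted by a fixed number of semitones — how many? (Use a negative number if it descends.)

-2

Unit = 4 notes; the statements start on F#3, E3, D3, C3, Bb2, moving down a 2nd each time.
F#3 to E3 spans -2 semitones.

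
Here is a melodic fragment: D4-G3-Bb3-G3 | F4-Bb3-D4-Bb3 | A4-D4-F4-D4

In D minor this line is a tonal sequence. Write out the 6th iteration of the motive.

G5 C5 E5 C5

Taking 4-note groups, the heads are D4, F4, A4: the pattern moves up a 3rd.
Continuing the starts: C5 → E5 → G5.
Statement 6 starts on G5 and keeps the same diatonic contour: G5 C5 E5 C5.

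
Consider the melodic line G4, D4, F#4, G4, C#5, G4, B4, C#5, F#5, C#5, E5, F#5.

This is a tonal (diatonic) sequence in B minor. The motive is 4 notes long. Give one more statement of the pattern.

The 4-note cells begin on G4, C#5, F#5 — each up a 4th from the last.
From B5 the diatonic shape gives B5 F#5 A5 B5.

B5 F#5 A5 B5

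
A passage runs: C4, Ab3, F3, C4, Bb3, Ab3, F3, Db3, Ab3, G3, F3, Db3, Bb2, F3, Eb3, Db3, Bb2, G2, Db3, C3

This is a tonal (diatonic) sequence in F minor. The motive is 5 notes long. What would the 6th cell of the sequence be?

With a 5-note motive the entries are C4, Ab3, F3, Db3, each down a 3rd from the previous.
Carrying on: Bb2 → G2.
So cell 6 is G2 Eb2 C2 G2 F2.

G2 Eb2 C2 G2 F2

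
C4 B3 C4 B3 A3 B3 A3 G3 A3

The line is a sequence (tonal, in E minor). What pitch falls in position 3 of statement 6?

E3

The unit is 3 notes. Position-3 pitches of the 3 shown cells: C4, B3, A3.
Each moves down a 2nd. Continuing: G3 → F#3 → E3.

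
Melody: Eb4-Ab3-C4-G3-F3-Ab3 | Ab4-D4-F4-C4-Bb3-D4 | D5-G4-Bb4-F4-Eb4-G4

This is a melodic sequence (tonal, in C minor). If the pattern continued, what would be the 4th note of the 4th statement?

The unit is 6 notes. Position-4 pitches of the 3 shown cells: G3, C4, F4.
One more up a 4th gives Bb4.

Bb4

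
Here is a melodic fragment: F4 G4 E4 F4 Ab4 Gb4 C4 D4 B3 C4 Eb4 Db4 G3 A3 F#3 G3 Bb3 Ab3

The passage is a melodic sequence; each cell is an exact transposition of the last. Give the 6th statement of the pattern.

E2 F#2 D#2 E2 G2 F2

Taking 6-note groups, the heads are F4, C4, G3: the pattern moves down a 4th.
Continuing the starts: D3 → A2 → E2.
From E2 the exact shape gives E2 F#2 D#2 E2 G2 F2.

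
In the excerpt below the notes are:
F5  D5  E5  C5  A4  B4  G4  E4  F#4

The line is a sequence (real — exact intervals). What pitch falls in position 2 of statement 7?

Grouping in 3s, the 2nd note of each cell is D5, A4, E4.
Carrying that down a 4th forward: B3 → F#3 → C#3 → G#2.

G#2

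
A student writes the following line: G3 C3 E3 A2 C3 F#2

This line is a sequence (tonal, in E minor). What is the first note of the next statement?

A2

With a 2-note motive the entries are G3, E3, C3, each down a 3rd from the previous.
One more step down a 3rd gives A2.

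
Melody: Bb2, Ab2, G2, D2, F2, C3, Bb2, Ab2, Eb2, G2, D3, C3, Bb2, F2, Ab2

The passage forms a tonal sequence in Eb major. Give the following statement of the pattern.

Eb3 D3 C3 G2 Bb2

With a 5-note motive the entries are Bb2, C3, D3, each up a 2nd from the previous.
From Eb3 the diatonic shape gives Eb3 D3 C3 G2 Bb2.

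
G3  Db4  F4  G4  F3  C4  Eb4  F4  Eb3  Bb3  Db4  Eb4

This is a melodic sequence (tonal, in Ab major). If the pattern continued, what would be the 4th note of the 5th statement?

The unit is 4 notes. Position-4 pitches of the 3 shown cells: G4, F4, Eb4.
Extending down a 2nd: Db4 → C4.

C4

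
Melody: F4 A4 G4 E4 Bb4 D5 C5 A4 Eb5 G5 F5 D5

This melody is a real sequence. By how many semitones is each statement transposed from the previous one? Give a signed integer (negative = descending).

5

Unit = 4 notes; the statements start on F4, Bb4, Eb5, moving up a 4th each time.
F4→Bb4 is 70 − 65 = 5 semitones.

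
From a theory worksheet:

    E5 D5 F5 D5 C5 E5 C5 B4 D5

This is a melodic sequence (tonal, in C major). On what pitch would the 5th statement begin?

The 3-note cells begin on E5, D5, C5 — each down a 2nd from the last.
Extending the heads down a 2nd: B4 → A4.

A4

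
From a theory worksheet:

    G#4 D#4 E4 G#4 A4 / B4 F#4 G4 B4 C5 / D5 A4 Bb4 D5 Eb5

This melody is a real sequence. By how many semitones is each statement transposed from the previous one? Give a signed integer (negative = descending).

3

With a 5-note motive the entries are G#4, B4, D5, each up a 3rd from the previous.
Counting half-steps from G#4 to B4: 3.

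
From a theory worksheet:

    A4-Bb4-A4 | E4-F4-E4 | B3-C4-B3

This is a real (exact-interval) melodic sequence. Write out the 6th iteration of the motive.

G#2 A2 G#2

Taking 3-note groups, the heads are A4, E4, B3: the pattern moves down a 4th.
Continuing the starts: F#3 → C#3 → G#2.
Statement 6 starts on G#2 and keeps the same exact contour: G#2 A2 G#2.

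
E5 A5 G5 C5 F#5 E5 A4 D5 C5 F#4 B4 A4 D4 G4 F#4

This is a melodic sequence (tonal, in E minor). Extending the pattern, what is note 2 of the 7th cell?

The unit is 3 notes. Position-2 pitches of the 5 shown cells: A5, F#5, D5, B4, G4.
Extending down a 3rd: E4 → C4.

C4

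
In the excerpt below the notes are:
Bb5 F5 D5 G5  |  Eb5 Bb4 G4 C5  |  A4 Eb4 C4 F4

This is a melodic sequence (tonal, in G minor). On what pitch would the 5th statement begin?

G3

Taking 4-note groups, the heads are Bb5, Eb5, A4: the pattern moves down a 5th.
Continuing: D4 → G3. Statement 5 starts on G3.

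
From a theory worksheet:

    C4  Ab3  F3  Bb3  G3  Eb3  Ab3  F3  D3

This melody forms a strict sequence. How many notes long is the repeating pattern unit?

3

9 notes total. Splitting into 3 groups of 3:
C4 Ab3 F3 | Bb3 G3 Eb3 | Ab3 F3 D3
Every group is a transposition down a 2nd of the one before; no shorter unit works.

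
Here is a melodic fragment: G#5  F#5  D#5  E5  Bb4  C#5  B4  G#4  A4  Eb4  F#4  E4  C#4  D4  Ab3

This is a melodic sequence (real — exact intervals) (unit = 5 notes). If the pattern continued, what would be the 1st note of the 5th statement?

E3

The unit is 5 notes. Position-1 pitches of the 3 shown cells: G#5, C#5, F#4.
Extending down a 5th: B3 → E3.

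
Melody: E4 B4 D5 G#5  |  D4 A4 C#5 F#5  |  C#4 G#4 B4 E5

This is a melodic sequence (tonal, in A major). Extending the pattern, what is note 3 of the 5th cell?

The unit is 4 notes. Position-3 pitches of the 3 shown cells: D5, C#5, B4.
Extending down a 2nd: A4 → G#4.

G#4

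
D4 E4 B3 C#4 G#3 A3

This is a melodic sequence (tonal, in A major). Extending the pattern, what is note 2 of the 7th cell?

G#2

With 2-note cells, note 2 of each statement runs E4, C#4, A3.
Extending down a 3rd: F#3 → D3 → B2 → G#2.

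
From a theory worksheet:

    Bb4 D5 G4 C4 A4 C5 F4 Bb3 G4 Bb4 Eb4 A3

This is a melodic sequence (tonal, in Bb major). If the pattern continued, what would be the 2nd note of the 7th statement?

With 4-note cells, note 2 of each statement runs D5, C5, Bb4.
Extending down a 2nd: A4 → G4 → F4 → Eb4.

Eb4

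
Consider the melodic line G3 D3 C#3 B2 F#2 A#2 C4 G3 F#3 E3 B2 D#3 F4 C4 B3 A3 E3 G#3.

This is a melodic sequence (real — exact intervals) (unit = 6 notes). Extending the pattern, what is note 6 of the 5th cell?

F#4

The unit is 6 notes. Position-6 pitches of the 3 shown cells: A#2, D#3, G#3.
Carrying that up a 4th forward: C#4 → F#4.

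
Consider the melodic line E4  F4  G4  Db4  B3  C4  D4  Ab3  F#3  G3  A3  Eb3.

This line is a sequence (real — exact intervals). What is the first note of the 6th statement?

D#2

Unit = 4 notes; the statements start on E4, B3, F#3, moving down a 4th each time.
Extending the heads down a 4th: C#3 → G#2 → D#2.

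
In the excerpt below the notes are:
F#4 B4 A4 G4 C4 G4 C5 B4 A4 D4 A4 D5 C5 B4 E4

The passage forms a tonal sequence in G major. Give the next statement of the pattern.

With a 5-note motive the entries are F#4, G4, A4, each up a 2nd from the previous.
Statement 4 starts on B4 and keeps the same diatonic contour: B4 E5 D5 C5 F#4.

B4 E5 D5 C5 F#4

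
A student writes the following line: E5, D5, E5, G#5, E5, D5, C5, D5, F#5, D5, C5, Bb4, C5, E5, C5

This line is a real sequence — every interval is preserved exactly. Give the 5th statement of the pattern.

With a 5-note motive the entries are E5, D5, C5, each down a 2nd from the previous.
Continuing the starts: Bb4 → Ab4.
Statement 5 starts on Ab4 and keeps the same exact contour: Ab4 Gb4 Ab4 C5 Ab4.

Ab4 Gb4 Ab4 C5 Ab4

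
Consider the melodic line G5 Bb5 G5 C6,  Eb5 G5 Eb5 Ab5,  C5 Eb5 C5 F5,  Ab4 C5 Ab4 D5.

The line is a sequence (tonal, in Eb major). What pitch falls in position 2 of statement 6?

The unit is 4 notes. Position-2 pitches of the 4 shown cells: Bb5, G5, Eb5, C5.
Carrying that down a 3rd forward: Ab4 → F4.

F4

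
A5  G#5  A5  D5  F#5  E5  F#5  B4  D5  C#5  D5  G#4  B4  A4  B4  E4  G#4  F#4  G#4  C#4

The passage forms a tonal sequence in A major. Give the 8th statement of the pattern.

With a 4-note motive the entries are A5, F#5, D5, B4, G#4, each down a 3rd from the previous.
Continuing the starts: E4 → C#4 → A3.
So cell 8 is A3 G#3 A3 D3.

A3 G#3 A3 D3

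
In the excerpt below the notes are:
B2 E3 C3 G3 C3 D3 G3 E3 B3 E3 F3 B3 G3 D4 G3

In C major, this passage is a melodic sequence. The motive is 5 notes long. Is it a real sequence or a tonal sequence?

tonal

Every note is diatonic to C major.
Cell 1 has -4 semitones from note 2 to 3, but cell 2 has -3 — the interval quality changes while the contour stays the same, which is the hallmark of a tonal sequence.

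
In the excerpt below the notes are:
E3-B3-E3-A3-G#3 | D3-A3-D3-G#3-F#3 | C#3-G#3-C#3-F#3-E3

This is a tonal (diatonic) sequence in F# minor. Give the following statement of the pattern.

B2 F#3 B2 E3 D3

The 5-note cells begin on E3, D3, C#3 — each down a 2nd from the last.
So cell 4 is B2 F#3 B2 E3 D3.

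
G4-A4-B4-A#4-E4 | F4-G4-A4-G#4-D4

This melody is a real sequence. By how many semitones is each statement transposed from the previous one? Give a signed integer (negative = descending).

Unit = 5 notes; the statements start on G4, F4, moving down a 2nd each time.
G4 to F4 spans -2 semitones.

-2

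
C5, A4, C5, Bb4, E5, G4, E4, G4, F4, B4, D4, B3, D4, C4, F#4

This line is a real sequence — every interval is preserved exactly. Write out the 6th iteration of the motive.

B2 G#2 B2 A2 D#3

Taking 5-note groups, the heads are C5, G4, D4: the pattern moves down a 4th.
Carrying on: A3 → E3 → B2.
So cell 6 is B2 G#2 B2 A2 D#3.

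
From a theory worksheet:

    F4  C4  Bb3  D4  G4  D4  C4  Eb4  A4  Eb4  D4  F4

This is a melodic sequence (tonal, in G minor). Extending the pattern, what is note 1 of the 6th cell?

D5

The unit is 4 notes. Position-1 pitches of the 3 shown cells: F4, G4, A4.
Carrying that up a 2nd forward: Bb4 → C5 → D5.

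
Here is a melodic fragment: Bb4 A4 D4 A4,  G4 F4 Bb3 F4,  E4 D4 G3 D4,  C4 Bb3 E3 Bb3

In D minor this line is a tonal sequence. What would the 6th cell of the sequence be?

The 4-note cells begin on Bb4, G4, E4, C4 — each down a 3rd from the last.
Carrying on: A3 → F3.
From F3 the diatonic shape gives F3 E3 A2 E3.

F3 E3 A2 E3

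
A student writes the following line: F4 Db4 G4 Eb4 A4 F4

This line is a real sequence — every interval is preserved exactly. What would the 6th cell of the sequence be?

With a 2-note motive the entries are F4, G4, A4, each up a 2nd from the previous.
Carrying on: B4 → C#5 → D#5.
From D#5 the exact shape gives D#5 B4.

D#5 B4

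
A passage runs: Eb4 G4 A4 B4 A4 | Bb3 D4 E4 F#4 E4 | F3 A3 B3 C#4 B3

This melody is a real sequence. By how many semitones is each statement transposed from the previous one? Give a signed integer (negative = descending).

Taking 5-note groups, the heads are Eb4, Bb3, F3: the pattern moves down a 4th.
Eb4 to Bb3 spans -5 semitones.

-5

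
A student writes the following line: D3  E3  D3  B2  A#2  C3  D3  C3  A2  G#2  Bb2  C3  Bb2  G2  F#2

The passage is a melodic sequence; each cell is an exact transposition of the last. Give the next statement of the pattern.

Taking 5-note groups, the heads are D3, C3, Bb2: the pattern moves down a 2nd.
From Ab2 the exact shape gives Ab2 Bb2 Ab2 F2 E2.

Ab2 Bb2 Ab2 F2 E2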